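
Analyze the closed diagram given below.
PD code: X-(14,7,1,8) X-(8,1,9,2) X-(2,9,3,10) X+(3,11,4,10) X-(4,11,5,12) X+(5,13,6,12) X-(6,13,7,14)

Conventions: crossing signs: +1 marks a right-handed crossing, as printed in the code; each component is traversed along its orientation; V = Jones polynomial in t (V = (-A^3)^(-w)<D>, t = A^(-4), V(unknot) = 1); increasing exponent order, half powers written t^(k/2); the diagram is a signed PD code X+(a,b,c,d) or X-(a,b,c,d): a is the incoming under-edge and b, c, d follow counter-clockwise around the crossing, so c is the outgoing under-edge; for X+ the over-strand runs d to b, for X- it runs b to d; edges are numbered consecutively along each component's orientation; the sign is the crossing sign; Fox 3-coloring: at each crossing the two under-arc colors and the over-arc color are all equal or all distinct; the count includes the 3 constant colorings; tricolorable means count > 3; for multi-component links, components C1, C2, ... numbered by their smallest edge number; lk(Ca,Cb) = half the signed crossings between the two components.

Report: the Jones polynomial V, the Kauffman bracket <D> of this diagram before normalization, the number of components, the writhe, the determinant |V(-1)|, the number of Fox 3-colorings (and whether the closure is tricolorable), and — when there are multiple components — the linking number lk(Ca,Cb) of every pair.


V(t) = -t^-4 + t^-3 + t^-1
bracket: -A^-5 - A^3 + A^7, w = -3
1 component, writhe -3, over 7 crossings
det 3, colorings 9 of 3^7 — tricolorable
observation: V spans 3 powers of t: at least 3 crossings in any diagram


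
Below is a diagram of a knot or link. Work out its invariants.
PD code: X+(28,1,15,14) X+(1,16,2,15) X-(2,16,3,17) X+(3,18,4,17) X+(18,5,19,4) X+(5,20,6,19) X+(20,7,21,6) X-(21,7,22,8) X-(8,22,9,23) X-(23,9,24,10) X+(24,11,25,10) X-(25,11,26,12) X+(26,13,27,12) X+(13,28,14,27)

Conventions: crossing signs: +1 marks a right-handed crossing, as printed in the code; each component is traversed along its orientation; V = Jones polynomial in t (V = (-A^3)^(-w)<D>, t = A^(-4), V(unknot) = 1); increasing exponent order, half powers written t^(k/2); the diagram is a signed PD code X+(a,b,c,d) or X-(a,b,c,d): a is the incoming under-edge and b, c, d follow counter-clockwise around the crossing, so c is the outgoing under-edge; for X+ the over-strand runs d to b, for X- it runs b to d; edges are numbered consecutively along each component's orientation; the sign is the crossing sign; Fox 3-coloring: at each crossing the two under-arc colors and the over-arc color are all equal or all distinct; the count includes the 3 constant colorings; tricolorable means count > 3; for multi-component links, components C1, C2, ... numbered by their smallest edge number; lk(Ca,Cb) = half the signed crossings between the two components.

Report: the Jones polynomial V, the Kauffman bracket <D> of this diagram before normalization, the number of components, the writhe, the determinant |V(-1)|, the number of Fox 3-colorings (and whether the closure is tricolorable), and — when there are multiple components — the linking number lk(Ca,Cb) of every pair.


V(t) = -t^(3/2) - t^(7/2) + t^(9/2) - t^(11/2)
bracket: -A^-10 + A^-6 - A^-2 - A^6, w = +4
2 components, writhe +4, over 14 crossings
lk(C1,C2) = +2
det 4, colorings 3 of 3^14 — not tricolorable
observation: span 4 respects span(V) <= c + mu - 1 = 15 for this 2-component diagram


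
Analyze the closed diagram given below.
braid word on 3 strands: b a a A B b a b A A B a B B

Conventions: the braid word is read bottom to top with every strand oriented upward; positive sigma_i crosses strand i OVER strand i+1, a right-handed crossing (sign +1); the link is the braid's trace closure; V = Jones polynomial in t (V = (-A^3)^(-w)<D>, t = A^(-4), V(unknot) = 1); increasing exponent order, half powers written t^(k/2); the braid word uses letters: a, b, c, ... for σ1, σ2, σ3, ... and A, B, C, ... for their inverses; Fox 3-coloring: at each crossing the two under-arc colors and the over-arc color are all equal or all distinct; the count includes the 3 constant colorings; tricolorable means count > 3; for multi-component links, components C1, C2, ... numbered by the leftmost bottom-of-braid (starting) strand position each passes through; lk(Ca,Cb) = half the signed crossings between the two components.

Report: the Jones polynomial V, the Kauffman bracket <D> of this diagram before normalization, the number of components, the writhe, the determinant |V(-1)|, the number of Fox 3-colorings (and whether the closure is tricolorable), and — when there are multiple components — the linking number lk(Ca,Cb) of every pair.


Jones polynomial: V(t) = -t^-3 + 2t^-2 - 2t^-1 + 3 - 2t + 2t^2 - t^3
<D> = -A^-12 + 2A^-8 - 2A^-4 + 3 - 2A^4 + 2A^8 - A^12; writhe 0
components 1, writhe 0 (14 crossings)
3-colorings: 3 of 3^14, det 13 — not tricolorable
note: the word shrinks to σ2 σ1 σ1 σ2 σ1⁻¹ σ1⁻¹ σ2⁻¹ σ1 σ2⁻¹ σ2⁻¹ after cancelling


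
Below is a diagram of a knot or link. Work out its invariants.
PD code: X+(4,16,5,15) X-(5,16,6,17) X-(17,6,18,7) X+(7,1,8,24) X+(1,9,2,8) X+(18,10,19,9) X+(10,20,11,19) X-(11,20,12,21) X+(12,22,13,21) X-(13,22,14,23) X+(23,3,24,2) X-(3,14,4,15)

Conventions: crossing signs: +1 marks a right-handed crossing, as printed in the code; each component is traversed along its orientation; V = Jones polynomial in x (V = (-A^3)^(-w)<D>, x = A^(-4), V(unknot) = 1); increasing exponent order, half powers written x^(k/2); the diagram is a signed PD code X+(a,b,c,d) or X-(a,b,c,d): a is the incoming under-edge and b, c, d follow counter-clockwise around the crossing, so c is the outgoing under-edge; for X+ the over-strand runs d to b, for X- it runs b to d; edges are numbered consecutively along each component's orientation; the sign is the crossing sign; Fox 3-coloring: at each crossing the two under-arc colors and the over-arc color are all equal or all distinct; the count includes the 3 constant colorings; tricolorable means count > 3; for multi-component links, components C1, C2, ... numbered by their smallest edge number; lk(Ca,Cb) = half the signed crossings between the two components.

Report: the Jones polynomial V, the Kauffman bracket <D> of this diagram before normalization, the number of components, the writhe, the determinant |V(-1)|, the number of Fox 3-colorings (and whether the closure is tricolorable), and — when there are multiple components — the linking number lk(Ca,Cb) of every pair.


Jones polynomial: V(x) = 1
<D> = A^6; writhe +2
components 1, writhe +2 (12 crossings)
3-colorings: 3 of 3^12, det 1 — not tricolorable
note: w = +2 shifts under R1 moves; the (-A^3)^(-2) factor cancels that in V


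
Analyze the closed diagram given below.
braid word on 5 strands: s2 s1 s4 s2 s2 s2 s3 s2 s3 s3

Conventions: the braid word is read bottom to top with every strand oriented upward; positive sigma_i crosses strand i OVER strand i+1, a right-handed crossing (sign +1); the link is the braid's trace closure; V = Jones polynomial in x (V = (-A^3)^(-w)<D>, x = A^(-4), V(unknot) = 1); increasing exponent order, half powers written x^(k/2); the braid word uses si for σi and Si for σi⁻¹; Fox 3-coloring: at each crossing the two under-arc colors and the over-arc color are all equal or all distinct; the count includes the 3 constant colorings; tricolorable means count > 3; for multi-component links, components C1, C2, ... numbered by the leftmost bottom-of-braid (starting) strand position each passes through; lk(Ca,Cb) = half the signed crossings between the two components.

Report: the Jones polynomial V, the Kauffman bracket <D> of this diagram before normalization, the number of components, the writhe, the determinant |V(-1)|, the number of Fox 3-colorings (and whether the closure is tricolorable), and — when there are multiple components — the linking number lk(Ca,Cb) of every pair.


V = x^3 + x^5 - x^6 + x^7 - x^8 + x^9 - x^10
<D> = -A^-10 + A^-6 - A^-2 + A^2 - A^6 + A^10 + A^18 (w = +10)
1 component over 10 crossings, w = +10
3 Fox colorings among 3^10, |V(-1)| = 7: not tricolorable
why: |V(-1)| = 7: so not tricolorable, since 3 does not divide 7


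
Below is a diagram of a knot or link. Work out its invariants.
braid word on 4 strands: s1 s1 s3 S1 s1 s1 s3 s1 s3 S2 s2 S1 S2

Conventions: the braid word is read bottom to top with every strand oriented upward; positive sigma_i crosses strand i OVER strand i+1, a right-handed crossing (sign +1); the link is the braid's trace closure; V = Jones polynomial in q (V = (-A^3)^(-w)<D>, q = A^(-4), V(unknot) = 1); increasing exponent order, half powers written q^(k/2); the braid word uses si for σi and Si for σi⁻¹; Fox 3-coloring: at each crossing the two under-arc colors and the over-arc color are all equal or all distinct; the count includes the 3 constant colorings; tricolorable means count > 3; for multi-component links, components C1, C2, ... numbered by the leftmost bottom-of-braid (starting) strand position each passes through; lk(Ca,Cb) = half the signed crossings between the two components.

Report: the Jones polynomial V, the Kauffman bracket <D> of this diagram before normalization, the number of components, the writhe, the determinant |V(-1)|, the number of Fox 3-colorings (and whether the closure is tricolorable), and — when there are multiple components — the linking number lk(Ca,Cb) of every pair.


Jones polynomial: V(q) = q^2 + 2q^4 - 2q^5 + q^6 - 2q^7 + q^8
<D> = -A^-17 + 2A^-13 - A^-9 + 2A^-5 - 2A^-1 - A^7; writhe +5
components 1, writhe +5 (13 crossings)
3-colorings: 27 of 3^13, det 9 — tricolorable
note: w = +5 (over 13 crossings) is diagram-only; (-A^3)^(-5) removes it from V


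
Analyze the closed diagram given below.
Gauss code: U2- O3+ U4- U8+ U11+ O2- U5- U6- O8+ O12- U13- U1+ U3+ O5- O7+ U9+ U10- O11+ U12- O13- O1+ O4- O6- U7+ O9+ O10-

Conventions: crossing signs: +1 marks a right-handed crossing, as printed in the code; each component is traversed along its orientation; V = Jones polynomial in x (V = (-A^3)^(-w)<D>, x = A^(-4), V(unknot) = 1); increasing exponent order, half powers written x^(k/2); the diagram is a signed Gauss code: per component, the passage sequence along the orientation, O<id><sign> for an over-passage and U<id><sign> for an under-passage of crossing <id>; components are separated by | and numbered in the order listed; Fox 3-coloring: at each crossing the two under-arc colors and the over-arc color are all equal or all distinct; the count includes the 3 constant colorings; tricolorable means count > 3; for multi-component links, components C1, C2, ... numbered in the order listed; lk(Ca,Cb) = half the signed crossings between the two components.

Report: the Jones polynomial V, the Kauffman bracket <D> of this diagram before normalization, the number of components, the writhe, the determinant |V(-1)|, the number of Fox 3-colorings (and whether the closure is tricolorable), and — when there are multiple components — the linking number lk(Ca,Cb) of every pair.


Jones polynomial: V(x) = x^-4 - x^-3 + x^-2 - 2x^-1 + 2 - x + x^2
<D> = -A^-11 + A^-7 - 2A^-3 + 2A - A^5 + A^9 - A^13; writhe -1
components 1, writhe -1 (13 crossings)
3-colorings: 9 of 3^13, det 9 — tricolorable
note: det 9 = |V(-1)|; divisible by 3, so tricolorable


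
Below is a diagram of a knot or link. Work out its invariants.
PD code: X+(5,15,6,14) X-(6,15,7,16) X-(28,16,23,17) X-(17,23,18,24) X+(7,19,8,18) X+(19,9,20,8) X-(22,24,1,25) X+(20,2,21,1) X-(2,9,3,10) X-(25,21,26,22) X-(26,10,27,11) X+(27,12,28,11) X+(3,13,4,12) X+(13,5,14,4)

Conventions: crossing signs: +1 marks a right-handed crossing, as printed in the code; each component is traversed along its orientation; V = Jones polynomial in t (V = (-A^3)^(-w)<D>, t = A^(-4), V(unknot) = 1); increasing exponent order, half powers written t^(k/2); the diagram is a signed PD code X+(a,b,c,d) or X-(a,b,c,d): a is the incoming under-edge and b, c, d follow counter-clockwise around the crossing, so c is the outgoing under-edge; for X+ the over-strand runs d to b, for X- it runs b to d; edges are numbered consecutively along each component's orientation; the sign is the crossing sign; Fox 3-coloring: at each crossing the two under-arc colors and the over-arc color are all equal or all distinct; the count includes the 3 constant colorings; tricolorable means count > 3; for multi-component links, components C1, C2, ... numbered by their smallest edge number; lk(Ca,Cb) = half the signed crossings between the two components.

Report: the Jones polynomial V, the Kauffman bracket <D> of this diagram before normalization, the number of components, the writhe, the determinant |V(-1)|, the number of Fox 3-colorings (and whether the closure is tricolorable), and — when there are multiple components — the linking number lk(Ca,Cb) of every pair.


Jones polynomial: V(t) = -t^(-7/2) - t^(-3/2) - t^(1/2) + t^(3/2)
<D> = A^-6 - A^-2 - A^6 - A^14; writhe 0
components 2, writhe 0 (14 crossings)
linking number lk(C1,C2) = -2
3-colorings: 3 of 3^14, det 4 — not tricolorable
note: det 4 = |V(-1)|; not divisible by 3, so not tricolorable


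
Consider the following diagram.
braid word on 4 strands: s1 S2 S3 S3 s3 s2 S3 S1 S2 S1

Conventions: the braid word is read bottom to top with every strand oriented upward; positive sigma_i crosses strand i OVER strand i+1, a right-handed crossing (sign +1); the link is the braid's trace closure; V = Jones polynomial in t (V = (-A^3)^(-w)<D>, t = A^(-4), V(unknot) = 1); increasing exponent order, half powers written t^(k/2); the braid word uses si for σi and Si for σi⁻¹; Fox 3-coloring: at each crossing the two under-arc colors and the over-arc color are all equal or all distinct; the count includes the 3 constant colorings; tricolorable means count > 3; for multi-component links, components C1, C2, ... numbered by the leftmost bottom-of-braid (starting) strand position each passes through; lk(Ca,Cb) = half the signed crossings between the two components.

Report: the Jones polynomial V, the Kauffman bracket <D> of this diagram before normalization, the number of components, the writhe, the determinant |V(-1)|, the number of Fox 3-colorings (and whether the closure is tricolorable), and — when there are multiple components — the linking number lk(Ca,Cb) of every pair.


Jones polynomial: V(t) = -t^(-9/2) - t^(-5/2) + t^(-3/2) - t^(-1/2)
<D> = -A^-10 + A^-6 - A^-2 - A^6; writhe -4
components 2, writhe -4 (10 crossings)
linking number lk(C1,C2) = -2
3-colorings: 3 of 3^10, det 4 — not tricolorable
note: summing lk over 1 pair gives -2


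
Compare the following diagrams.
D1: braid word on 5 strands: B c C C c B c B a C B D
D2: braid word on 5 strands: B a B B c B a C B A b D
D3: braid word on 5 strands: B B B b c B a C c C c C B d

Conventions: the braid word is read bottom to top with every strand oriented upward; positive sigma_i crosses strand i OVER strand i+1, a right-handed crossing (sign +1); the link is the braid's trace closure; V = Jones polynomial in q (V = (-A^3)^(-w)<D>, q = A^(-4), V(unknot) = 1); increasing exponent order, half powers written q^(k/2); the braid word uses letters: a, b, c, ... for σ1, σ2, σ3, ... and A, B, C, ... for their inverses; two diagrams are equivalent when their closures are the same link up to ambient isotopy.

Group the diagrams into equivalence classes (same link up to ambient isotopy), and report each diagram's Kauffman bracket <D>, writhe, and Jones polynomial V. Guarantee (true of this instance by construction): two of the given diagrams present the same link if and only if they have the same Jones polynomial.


classes: {D1, D2, D3}
V(D1) = -q^-4 + q^-3 + q^-1  [12 crossings, <D> = A^-8 + 1 - A^4, w = -4]
V(D2) = -q^-4 + q^-3 + q^-1  [12 crossings, <D> = A^-8 + 1 - A^4, w = -4]
V(D3) = -q^-4 + q^-3 + q^-1  (w -2, c 14, <D> = A^-2 + A^6 - A^10)
insight: all 3 diagrams share one V(q), hence one class


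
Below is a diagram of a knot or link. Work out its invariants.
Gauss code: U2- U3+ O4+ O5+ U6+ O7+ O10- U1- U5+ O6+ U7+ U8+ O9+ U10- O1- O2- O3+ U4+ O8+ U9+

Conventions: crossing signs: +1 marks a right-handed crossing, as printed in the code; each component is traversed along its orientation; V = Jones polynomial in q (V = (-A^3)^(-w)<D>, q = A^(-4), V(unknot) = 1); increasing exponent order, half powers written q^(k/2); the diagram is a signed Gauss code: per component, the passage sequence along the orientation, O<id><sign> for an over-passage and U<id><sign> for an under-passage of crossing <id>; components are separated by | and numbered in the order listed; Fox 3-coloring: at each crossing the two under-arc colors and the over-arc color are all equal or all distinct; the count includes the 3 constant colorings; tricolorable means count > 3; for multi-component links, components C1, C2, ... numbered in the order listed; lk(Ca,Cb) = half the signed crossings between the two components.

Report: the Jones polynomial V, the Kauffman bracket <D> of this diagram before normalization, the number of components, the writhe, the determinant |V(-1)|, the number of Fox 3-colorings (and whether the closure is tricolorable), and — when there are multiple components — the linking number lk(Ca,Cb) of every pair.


V = 2q - 2q^2 + 3q^3 - 3q^4 + 2q^5 - 2q^6 + q^7
<D> = A^-16 - 2A^-12 + 2A^-8 - 3A^-4 + 3 - 2A^4 + 2A^8 (w = +4)
1 component over 10 crossings, w = +4
9 Fox colorings among 3^10, |V(-1)| = 15: tricolorable
why: w = +4 shifts under R1 moves; the (-A^3)^(-4) factor cancels that in V


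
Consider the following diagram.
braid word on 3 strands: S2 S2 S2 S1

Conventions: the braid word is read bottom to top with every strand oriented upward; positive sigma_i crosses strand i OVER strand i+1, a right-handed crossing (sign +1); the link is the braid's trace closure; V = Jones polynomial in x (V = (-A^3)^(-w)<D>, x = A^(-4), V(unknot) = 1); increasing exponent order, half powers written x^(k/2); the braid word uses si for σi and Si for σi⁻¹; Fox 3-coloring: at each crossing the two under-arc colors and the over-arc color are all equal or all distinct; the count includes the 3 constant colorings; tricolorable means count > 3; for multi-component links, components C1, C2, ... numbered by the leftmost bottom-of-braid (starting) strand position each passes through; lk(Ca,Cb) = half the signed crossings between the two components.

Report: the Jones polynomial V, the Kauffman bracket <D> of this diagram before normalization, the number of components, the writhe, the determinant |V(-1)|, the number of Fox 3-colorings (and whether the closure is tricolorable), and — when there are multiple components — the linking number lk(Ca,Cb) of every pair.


V = -x^-4 + x^-3 + x^-1
<D> = A^-8 + 1 - A^4 (w = -4)
1 component over 4 crossings, w = -4
9 Fox colorings among 3^4, |V(-1)| = 3: tricolorable
why: det 3 = |V(-1)|; divisible by 3, so tricolorable


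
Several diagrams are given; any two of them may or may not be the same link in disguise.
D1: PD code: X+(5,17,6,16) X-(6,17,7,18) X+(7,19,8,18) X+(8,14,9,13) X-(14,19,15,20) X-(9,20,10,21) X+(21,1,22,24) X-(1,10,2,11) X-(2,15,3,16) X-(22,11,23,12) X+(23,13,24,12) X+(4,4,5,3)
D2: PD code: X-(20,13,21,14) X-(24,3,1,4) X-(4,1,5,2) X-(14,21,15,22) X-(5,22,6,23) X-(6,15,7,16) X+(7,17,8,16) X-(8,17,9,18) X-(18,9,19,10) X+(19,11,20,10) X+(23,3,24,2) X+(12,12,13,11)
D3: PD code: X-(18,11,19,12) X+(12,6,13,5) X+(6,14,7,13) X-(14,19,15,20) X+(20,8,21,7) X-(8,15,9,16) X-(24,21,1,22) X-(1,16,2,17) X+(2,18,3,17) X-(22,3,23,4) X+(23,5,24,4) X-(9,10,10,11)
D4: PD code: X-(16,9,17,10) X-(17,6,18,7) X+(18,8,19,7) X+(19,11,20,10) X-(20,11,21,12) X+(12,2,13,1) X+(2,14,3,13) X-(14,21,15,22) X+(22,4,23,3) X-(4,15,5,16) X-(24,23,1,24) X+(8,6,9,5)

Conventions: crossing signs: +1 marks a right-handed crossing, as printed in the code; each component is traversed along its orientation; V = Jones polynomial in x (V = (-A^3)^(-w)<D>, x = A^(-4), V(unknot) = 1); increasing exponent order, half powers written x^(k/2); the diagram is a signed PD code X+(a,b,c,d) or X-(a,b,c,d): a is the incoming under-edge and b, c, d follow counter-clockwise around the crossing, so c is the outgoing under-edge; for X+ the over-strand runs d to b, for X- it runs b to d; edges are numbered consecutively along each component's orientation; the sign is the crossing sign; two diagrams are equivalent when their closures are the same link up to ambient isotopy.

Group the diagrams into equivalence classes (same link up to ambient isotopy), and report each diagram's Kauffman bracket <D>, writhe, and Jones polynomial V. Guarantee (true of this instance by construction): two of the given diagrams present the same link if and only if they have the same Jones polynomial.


grouping into links: {D1} | {D2} | {D3, D4}
V(D1) = 1  (w 0, c 12, <D> = 1)
V(D2) = -x^-4 + x^-3 + x^-1  (w -4, c 12, <D> = A^-8 + 1 - A^4)
D3 (bracket -A^-18 + 2A^-14 - 2A^-10 + 3A^-6 - 2A^-2 + 2A^2 - A^6; 12 crossings at w = -2): V = -x^-3 + 2x^-2 - 2x^-1 + 3 - 2x + 2x^2 - x^3
V(D4) = -x^-3 + 2x^-2 - 2x^-1 + 3 - 2x + 2x^2 - x^3  (w 0, c 12, <D> = -A^-12 + 2A^-8 - 2A^-4 + 3 - 2A^4 + 2A^8 - A^12)
why: comparing 4 Jones polynomials yields 3 groups


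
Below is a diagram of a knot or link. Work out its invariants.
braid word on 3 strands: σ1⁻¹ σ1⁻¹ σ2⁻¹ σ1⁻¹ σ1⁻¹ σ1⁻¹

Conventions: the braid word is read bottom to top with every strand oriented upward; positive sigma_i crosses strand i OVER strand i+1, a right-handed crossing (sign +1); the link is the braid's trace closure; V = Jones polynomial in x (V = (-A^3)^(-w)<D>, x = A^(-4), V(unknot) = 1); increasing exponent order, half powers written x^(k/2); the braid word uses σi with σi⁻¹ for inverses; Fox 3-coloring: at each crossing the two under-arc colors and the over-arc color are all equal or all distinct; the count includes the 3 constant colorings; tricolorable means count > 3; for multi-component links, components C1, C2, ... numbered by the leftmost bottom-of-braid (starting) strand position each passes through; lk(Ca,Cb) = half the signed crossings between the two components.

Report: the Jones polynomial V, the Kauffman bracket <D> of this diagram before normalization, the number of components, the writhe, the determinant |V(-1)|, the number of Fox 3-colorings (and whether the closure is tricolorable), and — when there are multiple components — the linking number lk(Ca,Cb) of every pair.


V(x) = -x^-7 + x^-6 - x^-5 + x^-4 + x^-2
bracket: A^-10 + A^-2 - A^2 + A^6 - A^10, w = -6
1 component, writhe -6, over 6 crossings
det 5, colorings 3 of 3^6 — not tricolorable
observation: det 5 = |V(-1)|; not divisible by 3, so not tricolorable


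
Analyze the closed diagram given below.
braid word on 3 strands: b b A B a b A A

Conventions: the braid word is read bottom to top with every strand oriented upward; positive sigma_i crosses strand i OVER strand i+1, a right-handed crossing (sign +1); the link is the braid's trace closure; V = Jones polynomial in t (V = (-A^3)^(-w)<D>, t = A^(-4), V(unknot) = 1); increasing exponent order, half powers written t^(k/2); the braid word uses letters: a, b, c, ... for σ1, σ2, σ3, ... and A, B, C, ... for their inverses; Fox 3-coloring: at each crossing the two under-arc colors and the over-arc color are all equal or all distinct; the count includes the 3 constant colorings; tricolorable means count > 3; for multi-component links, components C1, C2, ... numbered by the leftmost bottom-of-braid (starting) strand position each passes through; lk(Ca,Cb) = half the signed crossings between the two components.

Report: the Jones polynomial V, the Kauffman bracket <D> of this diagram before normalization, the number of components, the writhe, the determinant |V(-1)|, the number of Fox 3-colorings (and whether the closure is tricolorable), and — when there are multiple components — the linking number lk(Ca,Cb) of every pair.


Jones polynomial: V(t) = -t^-3 + t^-2 - t^-1 + 3 - t + t^2 - t^3
<D> = -A^-12 + A^-8 - A^-4 + 3 - A^4 + A^8 - A^12; writhe 0
components 1, writhe 0 (8 crossings)
3-colorings: 27 of 3^8, det 9 — tricolorable
note: V spans 6 powers of t: at least 6 crossings in any diagram


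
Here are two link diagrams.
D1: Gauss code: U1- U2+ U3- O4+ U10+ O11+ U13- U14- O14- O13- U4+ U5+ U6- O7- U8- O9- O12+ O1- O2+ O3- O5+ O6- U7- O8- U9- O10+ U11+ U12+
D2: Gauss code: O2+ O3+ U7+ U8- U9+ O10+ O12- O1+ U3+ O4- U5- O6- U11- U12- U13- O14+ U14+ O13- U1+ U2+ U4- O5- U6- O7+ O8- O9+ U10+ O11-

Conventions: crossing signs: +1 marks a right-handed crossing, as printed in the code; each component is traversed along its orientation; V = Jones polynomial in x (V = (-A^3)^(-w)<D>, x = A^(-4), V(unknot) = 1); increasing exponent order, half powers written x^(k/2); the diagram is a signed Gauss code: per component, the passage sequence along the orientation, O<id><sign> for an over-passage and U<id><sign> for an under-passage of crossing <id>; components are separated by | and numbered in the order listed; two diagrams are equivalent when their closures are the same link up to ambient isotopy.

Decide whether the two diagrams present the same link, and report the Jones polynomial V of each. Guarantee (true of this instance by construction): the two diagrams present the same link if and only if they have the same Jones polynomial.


same link: yes
V(D1) = -x^-3 + x^-2 - x^-1 + 3 - x + x^2 - x^3  [14 crossings, <D> = -A^-18 + A^-14 - A^-10 + 3A^-6 - A^-2 + A^2 - A^6, w = -2]
V(D2) = -x^-3 + x^-2 - x^-1 + 3 - x + x^2 - x^3  [14 crossings, <D> = -A^-12 + A^-8 - A^-4 + 3 - A^4 + A^8 - A^12, w = 0]
insight: Reidemeister moves carry D1 (14 crossings) to D2 (14)


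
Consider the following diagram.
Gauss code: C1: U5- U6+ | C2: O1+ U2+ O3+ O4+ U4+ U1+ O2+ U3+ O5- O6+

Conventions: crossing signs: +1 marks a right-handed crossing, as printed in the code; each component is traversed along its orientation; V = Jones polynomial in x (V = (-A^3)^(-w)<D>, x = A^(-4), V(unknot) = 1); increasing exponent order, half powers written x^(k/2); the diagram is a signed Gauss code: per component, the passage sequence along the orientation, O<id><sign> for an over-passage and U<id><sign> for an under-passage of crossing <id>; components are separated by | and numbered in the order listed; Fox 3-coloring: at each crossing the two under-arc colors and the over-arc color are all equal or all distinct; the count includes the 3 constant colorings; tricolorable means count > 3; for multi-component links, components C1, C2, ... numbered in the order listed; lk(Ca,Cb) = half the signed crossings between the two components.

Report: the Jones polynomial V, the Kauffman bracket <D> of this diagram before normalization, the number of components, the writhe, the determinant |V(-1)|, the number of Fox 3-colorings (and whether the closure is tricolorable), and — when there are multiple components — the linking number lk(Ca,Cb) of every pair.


V = -x^(1/2) - x^(3/2) - x^(5/2) + x^(9/2)
<D> = A^-6 - A^2 - A^6 - A^10 (w = +4)
2 components over 6 crossings, w = +4
lk(C1,C2): 0
27 Fox colorings among 3^6, |V(-1)| = 0: tricolorable
why: the 1 component pair carries total linking 0


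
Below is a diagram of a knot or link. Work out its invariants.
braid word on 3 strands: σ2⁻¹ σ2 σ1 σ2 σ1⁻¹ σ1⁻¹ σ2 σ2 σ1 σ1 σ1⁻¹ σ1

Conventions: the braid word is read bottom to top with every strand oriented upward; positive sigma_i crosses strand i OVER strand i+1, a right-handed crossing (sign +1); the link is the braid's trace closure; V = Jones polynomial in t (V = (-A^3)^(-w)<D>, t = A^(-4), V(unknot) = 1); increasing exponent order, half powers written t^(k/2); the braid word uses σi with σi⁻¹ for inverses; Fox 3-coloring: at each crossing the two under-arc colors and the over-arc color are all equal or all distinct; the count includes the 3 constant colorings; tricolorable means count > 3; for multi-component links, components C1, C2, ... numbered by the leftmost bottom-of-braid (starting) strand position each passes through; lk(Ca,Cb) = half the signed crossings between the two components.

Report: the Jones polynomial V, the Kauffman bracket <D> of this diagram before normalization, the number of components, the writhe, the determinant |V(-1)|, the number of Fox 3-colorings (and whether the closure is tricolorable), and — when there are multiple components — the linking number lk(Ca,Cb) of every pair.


Jones polynomial: V(t) = 2t - 2t^2 + 3t^3 - 3t^4 + 2t^5 - 2t^6 + t^7
<D> = A^-16 - 2A^-12 + 2A^-8 - 3A^-4 + 3 - 2A^4 + 2A^8; writhe +4
components 1, writhe +4 (12 crossings)
3-colorings: 9 of 3^12, det 15 — tricolorable
note: the word shrinks to σ1 σ2 σ1⁻¹ σ1⁻¹ σ2 σ2 σ1 σ1 after cancelling


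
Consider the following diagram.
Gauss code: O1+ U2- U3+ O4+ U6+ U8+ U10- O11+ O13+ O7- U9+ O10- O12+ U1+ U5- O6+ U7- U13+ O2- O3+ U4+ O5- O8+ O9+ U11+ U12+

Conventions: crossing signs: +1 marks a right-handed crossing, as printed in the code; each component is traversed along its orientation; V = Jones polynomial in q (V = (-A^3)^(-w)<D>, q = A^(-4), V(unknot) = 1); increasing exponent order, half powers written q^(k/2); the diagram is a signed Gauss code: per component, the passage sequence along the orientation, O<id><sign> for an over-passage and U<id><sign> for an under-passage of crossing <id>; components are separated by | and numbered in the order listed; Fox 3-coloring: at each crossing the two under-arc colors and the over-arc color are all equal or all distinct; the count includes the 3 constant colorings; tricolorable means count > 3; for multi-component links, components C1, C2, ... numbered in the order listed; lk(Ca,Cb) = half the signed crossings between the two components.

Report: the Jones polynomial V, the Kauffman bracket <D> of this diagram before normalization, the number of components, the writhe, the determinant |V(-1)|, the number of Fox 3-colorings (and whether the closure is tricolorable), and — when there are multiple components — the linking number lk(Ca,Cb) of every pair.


Jones polynomial: V(q) = q - 2q^2 + 3q^3 - 2q^4 + 3q^5 - 2q^6 + q^7 - q^8
<D> = A^-17 - A^-13 + 2A^-9 - 3A^-5 + 2A^-1 - 3A^3 + 2A^7 - A^11; writhe +5
components 1, writhe +5 (13 crossings)
3-colorings: 9 of 3^13, det 15 — tricolorable
note: |V(-1)| = 15: so tricolorable, since 3 divides 15


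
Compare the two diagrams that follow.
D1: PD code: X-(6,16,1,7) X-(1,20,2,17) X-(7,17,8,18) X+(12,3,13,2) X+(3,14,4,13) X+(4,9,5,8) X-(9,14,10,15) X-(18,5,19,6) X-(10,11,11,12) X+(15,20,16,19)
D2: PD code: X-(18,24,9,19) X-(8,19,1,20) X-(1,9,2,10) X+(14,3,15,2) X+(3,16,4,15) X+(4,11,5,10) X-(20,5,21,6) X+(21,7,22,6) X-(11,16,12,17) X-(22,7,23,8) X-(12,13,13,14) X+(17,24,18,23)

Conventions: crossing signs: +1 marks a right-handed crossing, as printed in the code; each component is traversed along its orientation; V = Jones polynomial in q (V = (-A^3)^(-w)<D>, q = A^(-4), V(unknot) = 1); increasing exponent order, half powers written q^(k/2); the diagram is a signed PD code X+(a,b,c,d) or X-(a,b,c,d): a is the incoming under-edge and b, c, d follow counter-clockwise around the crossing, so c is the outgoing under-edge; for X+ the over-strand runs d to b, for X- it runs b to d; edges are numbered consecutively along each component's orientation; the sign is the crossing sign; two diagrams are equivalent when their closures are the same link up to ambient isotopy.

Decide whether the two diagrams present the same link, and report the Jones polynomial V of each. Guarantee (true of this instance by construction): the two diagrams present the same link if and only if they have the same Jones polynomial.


equivalent: yes
D1 (bracket A^-14 + 2A^-6 + A^2; 10 crossings at w = -2): V = q^-2 + 2 + q^2
V(D2) = q^-2 + 2 + q^2  (w -2, c 12, <D> = A^-14 + 2A^-6 + A^2)
key observation: all 2 diagrams share one V(q), hence one class


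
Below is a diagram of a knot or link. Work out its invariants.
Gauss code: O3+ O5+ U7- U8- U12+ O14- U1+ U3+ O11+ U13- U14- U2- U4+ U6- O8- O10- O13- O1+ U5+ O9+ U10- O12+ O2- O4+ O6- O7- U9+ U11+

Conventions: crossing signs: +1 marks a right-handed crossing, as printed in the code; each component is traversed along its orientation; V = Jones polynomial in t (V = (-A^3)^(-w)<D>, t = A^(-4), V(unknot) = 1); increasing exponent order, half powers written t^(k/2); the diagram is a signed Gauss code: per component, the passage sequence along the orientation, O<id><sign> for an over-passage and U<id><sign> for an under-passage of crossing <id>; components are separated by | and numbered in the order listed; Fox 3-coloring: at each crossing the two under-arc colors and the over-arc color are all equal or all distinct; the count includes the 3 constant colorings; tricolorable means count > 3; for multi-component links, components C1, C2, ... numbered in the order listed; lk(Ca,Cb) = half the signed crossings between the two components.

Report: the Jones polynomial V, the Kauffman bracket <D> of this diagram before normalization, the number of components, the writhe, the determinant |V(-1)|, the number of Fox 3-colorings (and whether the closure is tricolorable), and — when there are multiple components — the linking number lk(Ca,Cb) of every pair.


V = -t^-3 + 3t^-2 - 3t^-1 + 4 - 4t + 3t^2 - 2t^3 + t^4
<D> = A^-16 - 2A^-12 + 3A^-8 - 4A^-4 + 4 - 3A^4 + 3A^8 - A^12 (w = 0)
1 component over 14 crossings, w = 0
9 Fox colorings among 3^14, |V(-1)| = 21: tricolorable
why: det 21 = |V(-1)|; divisible by 3, so tricolorable


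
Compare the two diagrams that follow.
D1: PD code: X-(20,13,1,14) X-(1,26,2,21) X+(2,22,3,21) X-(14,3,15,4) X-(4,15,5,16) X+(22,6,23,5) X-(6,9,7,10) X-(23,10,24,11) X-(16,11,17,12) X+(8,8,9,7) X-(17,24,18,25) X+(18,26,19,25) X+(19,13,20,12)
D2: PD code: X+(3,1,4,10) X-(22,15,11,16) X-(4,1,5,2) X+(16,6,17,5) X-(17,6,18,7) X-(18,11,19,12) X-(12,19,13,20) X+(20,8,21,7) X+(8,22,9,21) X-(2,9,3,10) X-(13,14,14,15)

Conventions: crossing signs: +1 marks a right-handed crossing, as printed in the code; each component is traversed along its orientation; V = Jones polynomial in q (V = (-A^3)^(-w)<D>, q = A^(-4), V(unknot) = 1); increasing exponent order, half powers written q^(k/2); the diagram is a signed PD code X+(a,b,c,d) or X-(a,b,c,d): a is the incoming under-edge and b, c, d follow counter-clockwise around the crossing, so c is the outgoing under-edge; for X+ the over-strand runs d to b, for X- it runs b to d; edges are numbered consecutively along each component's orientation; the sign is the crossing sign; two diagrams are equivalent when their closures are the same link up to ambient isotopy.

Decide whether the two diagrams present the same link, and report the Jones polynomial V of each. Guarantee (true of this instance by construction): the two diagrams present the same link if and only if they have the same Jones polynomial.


equivalent: no
D1 (bracket A^-7 + A^-3 + A - A^9; 13 crossings at w = -3): V = q^(-9/2) - q^(-5/2) - q^(-3/2) - q^(-1/2)
V(D2) = q^(-7/2) - q^(-5/2) + q^(-3/2) - 2q^(-1/2) - q^(3/2)  [11 crossings, <D> = A^-15 + 2A^-7 - A^-3 + A - A^5, w = -3]
observation: comparing 2 Jones polynomials yields 2 groups


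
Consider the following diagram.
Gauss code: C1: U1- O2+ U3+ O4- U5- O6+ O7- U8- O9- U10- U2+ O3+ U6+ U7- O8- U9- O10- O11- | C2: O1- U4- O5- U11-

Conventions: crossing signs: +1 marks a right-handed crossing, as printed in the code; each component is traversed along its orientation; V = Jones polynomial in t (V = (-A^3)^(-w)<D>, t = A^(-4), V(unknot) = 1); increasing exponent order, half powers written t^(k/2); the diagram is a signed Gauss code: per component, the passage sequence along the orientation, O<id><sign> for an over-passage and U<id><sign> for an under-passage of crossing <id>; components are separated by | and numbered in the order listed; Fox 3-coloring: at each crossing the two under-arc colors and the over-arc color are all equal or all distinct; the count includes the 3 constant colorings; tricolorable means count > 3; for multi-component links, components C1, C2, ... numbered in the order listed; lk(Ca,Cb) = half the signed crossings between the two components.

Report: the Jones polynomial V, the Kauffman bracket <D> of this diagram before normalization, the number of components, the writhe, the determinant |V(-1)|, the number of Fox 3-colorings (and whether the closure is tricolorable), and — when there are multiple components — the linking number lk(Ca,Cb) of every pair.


V = t^(-17/2) - 3t^(-15/2) + 4t^(-13/2) - 5t^(-11/2) + 5t^(-9/2) - 5t^(-7/2) + 3t^(-5/2) - 2t^(-3/2)
<D> = 2A^-9 - 3A^-5 + 5A^-1 - 5A^3 + 5A^7 - 4A^11 + 3A^15 - A^19 (w = -5)
2 components over 11 crossings, w = -5
lk(C1,C2): -2
3 Fox colorings among 3^11, |V(-1)| = 28: not tricolorable
why: the span of V is 7, within the link bound 11 + 2 - 1


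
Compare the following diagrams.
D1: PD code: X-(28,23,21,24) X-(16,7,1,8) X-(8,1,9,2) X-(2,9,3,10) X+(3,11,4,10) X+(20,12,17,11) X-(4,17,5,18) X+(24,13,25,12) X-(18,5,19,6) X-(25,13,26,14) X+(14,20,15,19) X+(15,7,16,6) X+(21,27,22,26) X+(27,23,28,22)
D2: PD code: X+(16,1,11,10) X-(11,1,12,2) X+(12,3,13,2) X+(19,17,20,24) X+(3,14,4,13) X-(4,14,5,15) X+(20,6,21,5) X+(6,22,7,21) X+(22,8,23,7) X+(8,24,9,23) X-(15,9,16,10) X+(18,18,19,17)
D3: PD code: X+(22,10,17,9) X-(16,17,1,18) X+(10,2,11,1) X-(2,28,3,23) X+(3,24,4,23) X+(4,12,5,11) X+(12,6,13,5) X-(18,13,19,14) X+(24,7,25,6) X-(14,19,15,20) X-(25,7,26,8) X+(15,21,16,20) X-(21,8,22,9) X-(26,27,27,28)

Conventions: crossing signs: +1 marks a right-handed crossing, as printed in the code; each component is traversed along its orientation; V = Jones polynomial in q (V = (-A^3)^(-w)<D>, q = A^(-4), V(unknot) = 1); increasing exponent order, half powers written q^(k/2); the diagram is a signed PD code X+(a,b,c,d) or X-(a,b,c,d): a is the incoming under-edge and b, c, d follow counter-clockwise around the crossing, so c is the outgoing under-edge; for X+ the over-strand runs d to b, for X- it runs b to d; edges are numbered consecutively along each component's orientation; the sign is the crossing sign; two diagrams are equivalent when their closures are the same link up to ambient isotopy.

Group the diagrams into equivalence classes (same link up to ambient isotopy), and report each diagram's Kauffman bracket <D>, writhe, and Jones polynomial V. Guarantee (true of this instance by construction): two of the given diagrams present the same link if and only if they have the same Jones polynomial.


grouping into links: {D1} | {D2} | {D3}
V(D1) = -q^-4 + q^-3 + q^-2 + q^-1 + 1 + q^2  (w 0, c 14, <D> = A^-8 + 1 + A^4 + A^8 + A^12 - A^16)
V(D2) = q + q^2 + q^3 + q^6  [12 crossings, <D> = A^-6 + A^6 + A^10 + A^14, w = +6]
D3 (bracket -A^-16 + A^-4 + 2 + A^4 + A^8; 14 crossings at w = 0): V = q^-2 + q^-1 + 2 + q - q^4
why: 3 classes among 3 diagrams; unequal V(q) rules out equality


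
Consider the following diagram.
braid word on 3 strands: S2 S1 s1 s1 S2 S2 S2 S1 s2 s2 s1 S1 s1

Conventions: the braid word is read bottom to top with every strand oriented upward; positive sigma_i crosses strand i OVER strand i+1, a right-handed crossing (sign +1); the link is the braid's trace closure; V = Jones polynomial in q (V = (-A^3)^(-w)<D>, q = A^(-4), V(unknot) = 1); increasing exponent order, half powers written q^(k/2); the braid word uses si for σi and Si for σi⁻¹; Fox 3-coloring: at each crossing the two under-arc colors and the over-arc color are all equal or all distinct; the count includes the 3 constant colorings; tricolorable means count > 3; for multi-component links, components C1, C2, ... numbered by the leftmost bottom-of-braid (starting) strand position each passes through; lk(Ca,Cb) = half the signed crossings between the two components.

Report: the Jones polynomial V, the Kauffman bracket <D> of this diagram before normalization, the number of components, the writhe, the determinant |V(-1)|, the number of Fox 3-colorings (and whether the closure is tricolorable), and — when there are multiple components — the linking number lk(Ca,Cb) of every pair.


V = -q^(-9/2) + 2q^(-7/2) - 4q^(-5/2) + 3q^(-3/2) - 4q^(-1/2) + 3q^(1/2) - 2q^(3/2) + q^(5/2)
<D> = -A^-13 + 2A^-9 - 3A^-5 + 4A^-1 - 3A^3 + 4A^7 - 2A^11 + A^15 (w = -1)
2 components over 13 crossings, w = -1
lk(C1,C2): -2
3 Fox colorings among 3^13, |V(-1)| = 20: not tricolorable
why: det 20 = |V(-1)|; not divisible by 3, so not tricolorable
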